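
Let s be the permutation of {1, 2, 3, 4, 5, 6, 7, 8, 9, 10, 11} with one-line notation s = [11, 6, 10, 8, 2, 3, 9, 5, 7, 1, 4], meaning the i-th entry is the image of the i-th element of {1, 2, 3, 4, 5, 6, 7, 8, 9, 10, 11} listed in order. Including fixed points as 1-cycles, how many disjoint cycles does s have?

The cycle decomposition is (1 11 4 8 5 2 6 3 10)(7 9), which has 2 cycles (counting 1-cycles).

2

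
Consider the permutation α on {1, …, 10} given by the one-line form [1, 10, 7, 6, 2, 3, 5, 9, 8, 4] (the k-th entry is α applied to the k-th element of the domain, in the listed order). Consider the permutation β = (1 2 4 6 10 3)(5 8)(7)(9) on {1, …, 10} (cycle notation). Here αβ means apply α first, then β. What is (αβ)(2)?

3

(αβ)(2) = β(α(2)). α(2) = 10, then β(10) = 3. So (αβ)(2) = 3.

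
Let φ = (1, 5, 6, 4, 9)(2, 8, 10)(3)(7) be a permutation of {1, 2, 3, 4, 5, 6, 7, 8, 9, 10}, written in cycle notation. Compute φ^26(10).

8

10 lies in the 3-cycle (2, 8, 10).
Powers repeat with period 3 on this cycle, and 26 mod 3 = 2, so φ^26(10) = φ^2(10).
Advancing 2 steps from 10: 10 → 2 → 8.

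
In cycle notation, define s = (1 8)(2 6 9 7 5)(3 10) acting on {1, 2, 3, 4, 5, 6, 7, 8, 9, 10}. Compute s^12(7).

2

7 lies in the 5-cycle (2 6 9 7 5).
Since the cycle has length 5, s^12 acts on it the same as s^2 (12 mod 5 = 2).
Stepping 2 places around the cycle: 7 → 5 → 2.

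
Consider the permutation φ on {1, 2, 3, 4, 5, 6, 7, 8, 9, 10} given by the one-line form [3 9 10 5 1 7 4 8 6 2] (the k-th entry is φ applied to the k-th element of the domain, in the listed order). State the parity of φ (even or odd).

even

In disjoint-cycle form the cycle lengths are 9, 1.
A cycle of length ℓ contributes ℓ−1 transpositions, so φ is a product of 8 transpositions — even.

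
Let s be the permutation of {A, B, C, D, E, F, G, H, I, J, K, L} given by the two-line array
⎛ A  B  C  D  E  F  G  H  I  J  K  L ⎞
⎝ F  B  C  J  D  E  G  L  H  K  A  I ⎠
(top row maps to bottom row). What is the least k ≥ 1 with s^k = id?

6

Decomposing into disjoint cycles gives cycle lengths 6, 3, 1, 1, 1.
The order of s is the least common multiple of its cycle lengths: lcm(6, 3) = 6.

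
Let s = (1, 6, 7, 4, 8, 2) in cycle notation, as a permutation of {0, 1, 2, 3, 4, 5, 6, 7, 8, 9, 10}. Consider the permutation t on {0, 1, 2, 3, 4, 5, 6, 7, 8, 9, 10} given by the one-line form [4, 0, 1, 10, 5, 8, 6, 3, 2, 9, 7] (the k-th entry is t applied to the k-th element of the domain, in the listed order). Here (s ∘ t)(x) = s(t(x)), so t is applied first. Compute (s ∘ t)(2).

6

First apply t: t(2) = 1, then s(1) = 6. Thus (s ∘ t)(2) = 6.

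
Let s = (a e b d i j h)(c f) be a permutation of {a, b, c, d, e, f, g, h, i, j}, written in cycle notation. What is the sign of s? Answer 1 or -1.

The cycle lengths are 7, 2, 1.
A cycle of length ℓ contributes ℓ−1 transpositions, so s is a product of 6 + 1 = 7 transpositions — odd.

-1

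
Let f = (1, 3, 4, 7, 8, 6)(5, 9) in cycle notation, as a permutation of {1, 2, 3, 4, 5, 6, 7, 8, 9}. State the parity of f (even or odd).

even

The cycle lengths are 6, 2, 1.
A cycle is odd iff its length is even; f has 2 even-length cycles, so sgn(f) = (−1)^2 and f is even.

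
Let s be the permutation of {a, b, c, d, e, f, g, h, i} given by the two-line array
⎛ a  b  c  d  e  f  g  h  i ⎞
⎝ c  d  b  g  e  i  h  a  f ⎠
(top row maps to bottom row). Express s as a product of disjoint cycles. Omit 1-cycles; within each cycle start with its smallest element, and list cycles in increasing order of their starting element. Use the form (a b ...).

(a c b d g h)(f i)

From a: a → c → b → d → g → h → a, closing the cycle (a c b d g h).
Continuing from each remaining unvisited element yields (a c b d g h)(f i).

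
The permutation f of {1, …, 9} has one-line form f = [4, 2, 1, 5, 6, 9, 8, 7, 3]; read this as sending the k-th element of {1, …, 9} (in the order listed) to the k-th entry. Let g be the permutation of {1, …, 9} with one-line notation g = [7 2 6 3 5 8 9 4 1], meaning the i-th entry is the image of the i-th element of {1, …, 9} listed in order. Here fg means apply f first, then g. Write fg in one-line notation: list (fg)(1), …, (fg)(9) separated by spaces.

(fg)(x) = g(f(x)). Computing each image: g(f(1)) = g(4) = 3, g(f(2)) = g(2) = 2, g(f(3)) = g(1) = 7, g(f(4)) = g(5) = 5, g(f(5)) = g(6) = 8, g(f(6)) = g(9) = 1, g(f(7)) = g(8) = 4, g(f(8)) = g(7) = 9, g(f(9)) = g(3) = 6.
Hence fg = [3 2 7 5 8 1 4 9 6].

3 2 7 5 8 1 4 9 6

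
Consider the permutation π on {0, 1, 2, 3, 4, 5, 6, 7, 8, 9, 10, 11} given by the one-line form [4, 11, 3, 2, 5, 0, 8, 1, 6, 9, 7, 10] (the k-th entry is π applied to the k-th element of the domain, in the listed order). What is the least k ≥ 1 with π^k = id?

Decomposing into disjoint cycles gives cycle lengths 4, 3, 2, 2, 1.
The order is lcm(4, 3, 2, 2) = 12.

12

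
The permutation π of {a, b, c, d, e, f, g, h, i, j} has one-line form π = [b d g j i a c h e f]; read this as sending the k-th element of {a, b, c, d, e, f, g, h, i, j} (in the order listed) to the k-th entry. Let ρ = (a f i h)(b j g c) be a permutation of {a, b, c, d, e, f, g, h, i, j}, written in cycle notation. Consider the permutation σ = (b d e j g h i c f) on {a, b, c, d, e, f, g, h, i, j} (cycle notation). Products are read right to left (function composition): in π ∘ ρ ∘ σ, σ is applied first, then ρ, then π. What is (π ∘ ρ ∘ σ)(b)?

Apply the permutations in order: σ(b) = d, then ρ(d) = d, then π(d) = j. So (π ∘ ρ ∘ σ)(b) = j.

j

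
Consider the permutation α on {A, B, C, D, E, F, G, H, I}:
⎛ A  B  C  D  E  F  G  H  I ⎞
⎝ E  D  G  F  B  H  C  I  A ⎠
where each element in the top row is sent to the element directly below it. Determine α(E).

The entry below E in the array is B, so α(E) = B.

B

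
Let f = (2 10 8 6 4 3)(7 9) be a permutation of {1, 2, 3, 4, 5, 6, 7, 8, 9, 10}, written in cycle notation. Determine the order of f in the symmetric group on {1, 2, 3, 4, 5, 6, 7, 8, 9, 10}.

The cycle type of f is (6, 2, 1, 1).
Since disjoint cycles commute, ord(f) = lcm(6, 2) = 6.

6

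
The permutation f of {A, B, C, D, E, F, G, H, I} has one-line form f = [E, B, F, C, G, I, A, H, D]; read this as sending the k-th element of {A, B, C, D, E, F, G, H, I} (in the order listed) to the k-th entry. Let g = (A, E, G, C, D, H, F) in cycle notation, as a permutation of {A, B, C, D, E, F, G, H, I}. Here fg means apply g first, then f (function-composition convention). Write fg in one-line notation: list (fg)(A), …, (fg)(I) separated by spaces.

G B C H A E F I D

Chase each element through g then f: A → E → G; B → B → B; C → D → C; D → H → H; E → G → A; F → A → E; G → C → F; H → F → I; I → I → D.
Collecting the images, fg = [G B C H A E F I D].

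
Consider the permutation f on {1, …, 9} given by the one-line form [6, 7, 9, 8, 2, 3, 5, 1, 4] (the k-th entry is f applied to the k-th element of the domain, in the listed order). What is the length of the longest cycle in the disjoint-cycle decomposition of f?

6

Decomposing into disjoint cycles gives (1 6 3 9 4 8)(2 7 5); the longest has length 6.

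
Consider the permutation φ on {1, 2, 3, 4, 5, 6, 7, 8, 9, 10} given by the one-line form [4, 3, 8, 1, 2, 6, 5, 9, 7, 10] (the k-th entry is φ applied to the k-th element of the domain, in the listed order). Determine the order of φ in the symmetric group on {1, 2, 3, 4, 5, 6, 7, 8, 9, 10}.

6

The disjoint-cycle form of φ has cycle lengths 6, 2, 1, 1.
The order is lcm(6, 2) = 6.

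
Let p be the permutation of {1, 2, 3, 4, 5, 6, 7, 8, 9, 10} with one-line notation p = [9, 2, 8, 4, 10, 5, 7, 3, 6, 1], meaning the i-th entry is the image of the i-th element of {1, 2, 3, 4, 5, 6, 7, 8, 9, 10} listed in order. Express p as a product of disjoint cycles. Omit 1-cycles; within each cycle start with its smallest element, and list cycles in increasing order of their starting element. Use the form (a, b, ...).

(1, 9, 6, 5, 10)(3, 8)

From 1: 1 → 9 → 6 → 5 → 10 → 1, closing the cycle (1, 9, 6, 5, 10).
Repeating from the next unused element and collecting all non-trivial cycles gives (1, 9, 6, 5, 10)(3, 8).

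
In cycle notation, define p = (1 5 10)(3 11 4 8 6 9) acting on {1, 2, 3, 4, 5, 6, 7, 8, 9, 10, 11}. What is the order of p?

The disjoint cycles have lengths 6, 3, 1, 1.
Since disjoint cycles commute, ord(p) = lcm(6, 3) = 6.

6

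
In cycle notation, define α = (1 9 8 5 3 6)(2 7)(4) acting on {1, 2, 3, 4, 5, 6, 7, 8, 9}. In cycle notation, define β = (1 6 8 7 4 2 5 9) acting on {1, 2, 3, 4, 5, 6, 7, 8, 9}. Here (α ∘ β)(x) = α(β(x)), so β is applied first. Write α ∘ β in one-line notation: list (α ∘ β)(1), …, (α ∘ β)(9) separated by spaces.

1 3 6 7 8 5 4 2 9

For each element, apply β then α: 1 → 6 → 1; 2 → 5 → 3; 3 → 3 → 6; 4 → 2 → 7; 5 → 9 → 8; 6 → 8 → 5; 7 → 4 → 4; 8 → 7 → 2; 9 → 1 → 9.
Collecting the images, α ∘ β = [1 3 6 7 8 5 4 2 9].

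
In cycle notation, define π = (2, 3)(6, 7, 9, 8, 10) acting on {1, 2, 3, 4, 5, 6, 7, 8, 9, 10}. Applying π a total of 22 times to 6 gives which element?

9

6 lies in the 5-cycle (6, 7, 9, 8, 10).
Powers repeat with period 5 on this cycle, and 22 mod 5 = 2, so π^22(6) = π^2(6).
Stepping 2 places around the cycle: 6 → 7 → 9.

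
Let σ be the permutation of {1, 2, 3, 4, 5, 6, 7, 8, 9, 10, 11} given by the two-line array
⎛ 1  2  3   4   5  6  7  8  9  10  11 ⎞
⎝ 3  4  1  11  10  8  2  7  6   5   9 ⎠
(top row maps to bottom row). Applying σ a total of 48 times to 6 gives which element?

Tracing 6 → 8 → … returns to 6 after 7 steps, so 6 lies in a 7-cycle (2, 4, 11, 9, 6, 8, 7).
Powers repeat with period 7 on this cycle, and 48 mod 7 = 6, so σ^48(6) = σ^6(6).
Stepping 6 places around the cycle: 6 → 8 → 7 → 2 → 4 → 11 → 9.

9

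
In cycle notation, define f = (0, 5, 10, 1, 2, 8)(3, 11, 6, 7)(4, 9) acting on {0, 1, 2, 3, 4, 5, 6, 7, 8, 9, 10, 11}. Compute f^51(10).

10 lies in the 6-cycle (0, 5, 10, 1, 2, 8).
Since the cycle has length 6, f^51 acts on it the same as f^3 (51 mod 6 = 3).
Stepping 3 places around the cycle: 10 → 1 → 2 → 8.

8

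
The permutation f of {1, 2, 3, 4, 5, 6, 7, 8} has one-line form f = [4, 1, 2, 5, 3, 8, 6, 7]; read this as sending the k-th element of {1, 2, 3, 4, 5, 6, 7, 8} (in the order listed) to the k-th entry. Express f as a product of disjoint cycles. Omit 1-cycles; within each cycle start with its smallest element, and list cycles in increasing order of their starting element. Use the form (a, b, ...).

Iterating f from 1 gives 1 → 4 → 5 → 3 → 2 → 1; that is the 5-cycle (1, 4, 5, 3, 2).
Continuing from each remaining unvisited element yields (1, 4, 5, 3, 2)(6, 8, 7).

(1, 4, 5, 3, 2)(6, 8, 7)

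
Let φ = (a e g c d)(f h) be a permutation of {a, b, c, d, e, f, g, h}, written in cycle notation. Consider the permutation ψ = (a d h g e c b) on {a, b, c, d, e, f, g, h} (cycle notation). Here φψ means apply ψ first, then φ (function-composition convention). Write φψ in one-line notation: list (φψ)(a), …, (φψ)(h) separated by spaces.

a e b f d h g c

(φψ)(x) = φ(ψ(x)). Computing each image: φ(ψ(a)) = φ(d) = a, φ(ψ(b)) = φ(a) = e, φ(ψ(c)) = φ(b) = b, φ(ψ(d)) = φ(h) = f, φ(ψ(e)) = φ(c) = d, φ(ψ(f)) = φ(f) = h, φ(ψ(g)) = φ(e) = g, φ(ψ(h)) = φ(g) = c.
Hence φψ = [a e b f d h g c].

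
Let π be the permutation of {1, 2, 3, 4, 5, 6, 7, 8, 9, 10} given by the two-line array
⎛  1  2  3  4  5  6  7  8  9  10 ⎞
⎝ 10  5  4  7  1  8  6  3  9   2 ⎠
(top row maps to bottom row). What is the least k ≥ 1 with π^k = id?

20

The disjoint-cycle form of π has cycle lengths 5, 4, 1.
Since disjoint cycles commute, ord(π) = lcm(5, 4) = 20.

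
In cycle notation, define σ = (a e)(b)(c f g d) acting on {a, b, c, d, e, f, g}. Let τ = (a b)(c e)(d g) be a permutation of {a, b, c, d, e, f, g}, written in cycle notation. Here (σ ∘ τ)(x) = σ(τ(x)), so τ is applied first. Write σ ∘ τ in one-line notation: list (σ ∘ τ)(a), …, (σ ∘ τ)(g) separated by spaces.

For each element, apply τ then σ: a → b → b; b → a → e; c → e → a; d → g → d; e → c → f; f → f → g; g → d → c.
Collecting the images, σ ∘ τ = [b e a d f g c].

b e a d f g c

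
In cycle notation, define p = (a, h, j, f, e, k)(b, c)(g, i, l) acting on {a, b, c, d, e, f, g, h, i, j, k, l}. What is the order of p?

6

The cycle type of p is (6, 3, 2, 1).
The order of p is the least common multiple of its cycle lengths: lcm(6, 3, 2) = 6.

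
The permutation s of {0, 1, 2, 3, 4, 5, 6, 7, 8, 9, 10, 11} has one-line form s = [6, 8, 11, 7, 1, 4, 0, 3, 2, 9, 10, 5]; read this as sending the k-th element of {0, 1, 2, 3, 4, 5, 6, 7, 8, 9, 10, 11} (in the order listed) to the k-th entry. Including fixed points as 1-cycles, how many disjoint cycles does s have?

5

The cycle decomposition is (0, 6)(1, 8, 2, 11, 5, 4)(3, 7)(9)(10), which has 5 cycles (counting 1-cycles).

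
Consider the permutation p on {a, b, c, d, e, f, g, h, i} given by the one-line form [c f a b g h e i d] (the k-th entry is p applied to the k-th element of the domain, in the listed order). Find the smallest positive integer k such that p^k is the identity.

The disjoint-cycle form of p has cycle lengths 5, 2, 2.
The order is lcm(5, 2, 2) = 10.

10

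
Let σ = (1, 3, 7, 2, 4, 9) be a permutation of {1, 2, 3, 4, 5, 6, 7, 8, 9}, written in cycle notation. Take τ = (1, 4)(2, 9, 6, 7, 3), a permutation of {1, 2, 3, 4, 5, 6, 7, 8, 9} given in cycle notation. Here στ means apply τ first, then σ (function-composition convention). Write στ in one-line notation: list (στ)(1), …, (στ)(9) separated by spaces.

Chase each element through τ then σ: 1 → 4 → 9; 2 → 9 → 1; 3 → 2 → 4; 4 → 1 → 3; 5 → 5 → 5; 6 → 7 → 2; 7 → 3 → 7; 8 → 8 → 8; 9 → 6 → 6.
Collecting the images, στ = [9 1 4 3 5 2 7 8 6].

9 1 4 3 5 2 7 8 6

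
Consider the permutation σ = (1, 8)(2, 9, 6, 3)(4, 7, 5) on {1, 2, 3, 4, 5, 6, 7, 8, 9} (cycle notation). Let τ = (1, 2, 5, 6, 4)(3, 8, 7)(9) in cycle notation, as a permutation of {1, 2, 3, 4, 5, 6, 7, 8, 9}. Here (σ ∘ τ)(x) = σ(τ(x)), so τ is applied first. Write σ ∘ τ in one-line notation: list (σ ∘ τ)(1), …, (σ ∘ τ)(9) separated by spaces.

9 4 1 8 3 7 2 5 6

(σ ∘ τ)(x) = σ(τ(x)). Computing each image: σ(τ(1)) = σ(2) = 9, σ(τ(2)) = σ(5) = 4, σ(τ(3)) = σ(8) = 1, σ(τ(4)) = σ(1) = 8, σ(τ(5)) = σ(6) = 3, σ(τ(6)) = σ(4) = 7, σ(τ(7)) = σ(3) = 2, σ(τ(8)) = σ(7) = 5, σ(τ(9)) = σ(9) = 6.
Hence σ ∘ τ = [9 4 1 8 3 7 2 5 6].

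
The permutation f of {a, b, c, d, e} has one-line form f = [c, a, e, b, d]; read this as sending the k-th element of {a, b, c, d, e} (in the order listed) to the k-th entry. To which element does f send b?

a

b is element number 2 of the domain, and entry number 2 of the one-line form is a, so f(b) = a.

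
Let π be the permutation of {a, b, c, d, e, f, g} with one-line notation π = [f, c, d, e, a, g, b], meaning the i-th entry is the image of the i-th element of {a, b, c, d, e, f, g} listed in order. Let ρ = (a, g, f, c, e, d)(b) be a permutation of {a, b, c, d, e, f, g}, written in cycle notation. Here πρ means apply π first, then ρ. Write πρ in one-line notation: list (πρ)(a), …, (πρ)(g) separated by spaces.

For each element, apply π then ρ: a → f → c; b → c → e; c → d → a; d → e → d; e → a → g; f → g → f; g → b → b.
Collecting the images, πρ = [c e a d g f b].

c e a d g f b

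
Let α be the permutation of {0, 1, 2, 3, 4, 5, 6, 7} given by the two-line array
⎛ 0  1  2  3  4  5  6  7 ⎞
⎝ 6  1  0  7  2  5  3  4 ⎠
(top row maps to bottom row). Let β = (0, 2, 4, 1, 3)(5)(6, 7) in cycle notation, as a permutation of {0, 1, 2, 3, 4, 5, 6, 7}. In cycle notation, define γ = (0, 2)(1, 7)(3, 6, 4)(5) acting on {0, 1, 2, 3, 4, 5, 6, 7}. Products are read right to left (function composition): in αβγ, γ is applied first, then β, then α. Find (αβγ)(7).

7

(αβγ)(7) = α(β(γ(7))). γ(7) = 1, then β(1) = 3, then α(3) = 7, so the result is 7.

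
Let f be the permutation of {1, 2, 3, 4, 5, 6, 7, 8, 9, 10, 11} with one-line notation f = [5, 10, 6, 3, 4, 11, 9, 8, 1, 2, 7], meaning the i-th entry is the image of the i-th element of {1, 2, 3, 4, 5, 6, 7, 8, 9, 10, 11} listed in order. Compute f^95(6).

Tracing 6 → 11 → … returns to 6 after 8 steps, so 6 lies in an 8-cycle (1 5 4 3 6 11 7 9).
Powers repeat with period 8 on this cycle, and 95 mod 8 = 7, so f^95(6) = f^7(6).
Advancing 7 steps from 6: 6 → 11 → 7 → 9 → 1 → 5 → 4 → 3.

3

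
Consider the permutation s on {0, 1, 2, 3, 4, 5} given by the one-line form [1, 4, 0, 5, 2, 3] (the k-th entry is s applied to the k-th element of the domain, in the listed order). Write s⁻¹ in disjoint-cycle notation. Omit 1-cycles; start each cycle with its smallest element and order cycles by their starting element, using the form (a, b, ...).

(0, 2, 4, 1)(3, 5)

The cycle decomposition of s is (0, 1, 4, 2)(3, 5).
Reversing each cycle (and rotating so the smallest element leads) gives s⁻¹ = (0, 2, 4, 1)(3, 5).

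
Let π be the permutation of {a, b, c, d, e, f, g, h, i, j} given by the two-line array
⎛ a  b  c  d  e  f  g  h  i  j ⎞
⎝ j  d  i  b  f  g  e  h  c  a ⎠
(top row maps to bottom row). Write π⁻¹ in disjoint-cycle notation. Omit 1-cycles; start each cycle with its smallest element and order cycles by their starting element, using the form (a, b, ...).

(a, j)(b, d)(c, i)(e, g, f)

The cycle decomposition of π is (a, j)(b, d)(c, i)(e, f, g).
The inverse reverses every cycle; in canonical form, π⁻¹ = (a, j)(b, d)(c, i)(e, g, f).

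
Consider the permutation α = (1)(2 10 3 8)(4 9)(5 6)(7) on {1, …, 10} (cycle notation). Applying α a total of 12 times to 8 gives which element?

8

8 lies in the 4-cycle (2 10 3 8).
Powers repeat with period 4 on this cycle, and 12 mod 4 = 0, so α^12(8) = α^0(8).
So α^12(8) = 8.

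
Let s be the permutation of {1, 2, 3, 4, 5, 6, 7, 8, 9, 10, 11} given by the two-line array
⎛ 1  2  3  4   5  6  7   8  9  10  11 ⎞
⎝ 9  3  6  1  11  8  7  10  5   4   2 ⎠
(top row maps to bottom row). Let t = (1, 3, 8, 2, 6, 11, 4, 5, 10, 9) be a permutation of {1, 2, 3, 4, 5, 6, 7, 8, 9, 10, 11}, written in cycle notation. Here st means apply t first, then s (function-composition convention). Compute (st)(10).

5

First apply t: t(10) = 9, then s(9) = 5. Thus (st)(10) = 5.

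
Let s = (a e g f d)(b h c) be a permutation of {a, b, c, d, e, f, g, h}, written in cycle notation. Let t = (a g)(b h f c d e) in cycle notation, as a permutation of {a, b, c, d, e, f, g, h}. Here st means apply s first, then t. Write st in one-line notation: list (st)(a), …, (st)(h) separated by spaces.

Chase each element through s then t: a → e → b; b → h → f; c → b → h; d → a → g; e → g → a; f → d → e; g → f → c; h → c → d.
So st in one-line form is b f h g a e c d.

b f h g a e c d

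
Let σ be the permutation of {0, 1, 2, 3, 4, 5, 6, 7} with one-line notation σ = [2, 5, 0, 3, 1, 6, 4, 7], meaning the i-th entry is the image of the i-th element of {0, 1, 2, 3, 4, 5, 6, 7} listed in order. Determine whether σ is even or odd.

In disjoint-cycle form the cycle lengths are 4, 2, 1, 1.
A cycle is odd iff its length is even; σ has 2 even-length cycles, so sgn(σ) = (−1)^2 and σ is even.

even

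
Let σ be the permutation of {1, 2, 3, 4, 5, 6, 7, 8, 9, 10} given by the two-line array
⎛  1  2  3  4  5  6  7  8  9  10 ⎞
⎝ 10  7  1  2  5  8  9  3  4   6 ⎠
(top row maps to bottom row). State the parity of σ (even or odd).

In disjoint-cycle form the cycle lengths are 5, 4, 1.
A cycle is odd iff its length is even; σ has 1 even-length cycle, so sgn(σ) = (−1)^1 and σ is odd.

odd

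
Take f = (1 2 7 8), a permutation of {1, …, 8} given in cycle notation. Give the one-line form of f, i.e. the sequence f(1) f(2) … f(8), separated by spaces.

Image by image: 1↦2, 2↦7, 3↦3, 4↦4, 5↦5, 6↦6, 7↦8, 8↦1.
So the one-line form is 2 7 3 4 5 6 8 1.

2 7 3 4 5 6 8 1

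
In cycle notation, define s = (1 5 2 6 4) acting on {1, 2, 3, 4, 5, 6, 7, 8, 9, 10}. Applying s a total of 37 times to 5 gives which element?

5 lies in the 5-cycle (1 5 2 6 4).
Powers repeat with period 5 on this cycle, and 37 mod 5 = 2, so s^37(5) = s^2(5).
Stepping 2 places around the cycle: 5 → 2 → 6.

6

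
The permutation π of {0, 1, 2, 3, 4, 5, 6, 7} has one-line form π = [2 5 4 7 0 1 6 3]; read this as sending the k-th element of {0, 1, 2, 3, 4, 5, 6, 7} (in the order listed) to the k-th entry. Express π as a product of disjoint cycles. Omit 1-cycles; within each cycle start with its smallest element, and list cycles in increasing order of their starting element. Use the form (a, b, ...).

(0, 2, 4)(1, 5)(3, 7)

From 0: 0 → 2 → 4 → 0, closing the cycle (0, 2, 4).
Continuing from each remaining unvisited element yields (0, 2, 4)(1, 5)(3, 7).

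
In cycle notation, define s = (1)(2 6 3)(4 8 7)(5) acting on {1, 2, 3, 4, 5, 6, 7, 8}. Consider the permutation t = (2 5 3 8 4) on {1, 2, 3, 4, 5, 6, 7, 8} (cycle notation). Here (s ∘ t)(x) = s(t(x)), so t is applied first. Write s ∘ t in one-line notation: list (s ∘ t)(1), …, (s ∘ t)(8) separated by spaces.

1 5 7 6 2 3 4 8

(s ∘ t)(x) = s(t(x)). Computing each image: s(t(1)) = s(1) = 1, s(t(2)) = s(5) = 5, s(t(3)) = s(8) = 7, s(t(4)) = s(2) = 6, s(t(5)) = s(3) = 2, s(t(6)) = s(6) = 3, s(t(7)) = s(7) = 4, s(t(8)) = s(4) = 8.
Hence s ∘ t = [1 5 7 6 2 3 4 8].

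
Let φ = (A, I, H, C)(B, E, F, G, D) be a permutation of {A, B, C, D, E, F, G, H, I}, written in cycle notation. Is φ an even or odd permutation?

The cycle lengths are 5, 4.
A cycle is odd iff its length is even; φ has 1 even-length cycle, so sgn(φ) = (−1)^1 and φ is odd.

odd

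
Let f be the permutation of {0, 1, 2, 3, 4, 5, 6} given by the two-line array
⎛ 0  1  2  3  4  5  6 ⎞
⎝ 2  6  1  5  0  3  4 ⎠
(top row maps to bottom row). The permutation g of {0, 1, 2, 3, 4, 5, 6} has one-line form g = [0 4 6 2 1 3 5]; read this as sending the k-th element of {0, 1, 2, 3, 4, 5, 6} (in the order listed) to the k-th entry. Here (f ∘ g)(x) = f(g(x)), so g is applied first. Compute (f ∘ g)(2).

4

(f ∘ g)(2) = f(g(2)). g(2) = 6, then f(6) = 4. So (f ∘ g)(2) = 4.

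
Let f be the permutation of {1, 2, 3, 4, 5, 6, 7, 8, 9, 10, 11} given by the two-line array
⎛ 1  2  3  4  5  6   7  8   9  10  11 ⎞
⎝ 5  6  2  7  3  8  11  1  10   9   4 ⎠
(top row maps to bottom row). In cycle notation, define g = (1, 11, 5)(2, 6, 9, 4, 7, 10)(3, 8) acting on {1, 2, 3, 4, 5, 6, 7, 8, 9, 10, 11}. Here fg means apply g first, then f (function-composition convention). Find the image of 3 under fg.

1

(fg)(3) = f(g(3)). g(3) = 8, then f(8) = 1. So (fg)(3) = 1.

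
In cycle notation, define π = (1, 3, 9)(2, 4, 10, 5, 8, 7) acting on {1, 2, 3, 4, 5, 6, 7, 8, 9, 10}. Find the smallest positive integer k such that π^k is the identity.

The cycle type of π is (6, 3, 1).
The order of π is the least common multiple of its cycle lengths: lcm(6, 3) = 6.

6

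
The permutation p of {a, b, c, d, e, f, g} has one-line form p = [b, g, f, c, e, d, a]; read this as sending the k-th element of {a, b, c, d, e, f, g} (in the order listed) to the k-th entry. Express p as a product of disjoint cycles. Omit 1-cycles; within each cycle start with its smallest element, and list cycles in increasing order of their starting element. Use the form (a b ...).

(a b g)(c f d)

From a: a → b → g → a, closing the cycle (a b g).
Repeating from the next unused element and collecting all non-trivial cycles gives (a b g)(c f d).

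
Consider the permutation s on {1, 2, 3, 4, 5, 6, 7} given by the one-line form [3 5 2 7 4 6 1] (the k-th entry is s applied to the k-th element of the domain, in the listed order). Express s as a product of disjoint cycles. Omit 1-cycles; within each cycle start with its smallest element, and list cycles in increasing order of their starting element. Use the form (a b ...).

(1 3 2 5 4 7)

From 1: 1 → 3 → 2 → 5 → 4 → 7 → 1, closing the cycle (1 3 2 5 4 7).
Repeating from the next unused element and collecting all non-trivial cycles gives (1 3 2 5 4 7).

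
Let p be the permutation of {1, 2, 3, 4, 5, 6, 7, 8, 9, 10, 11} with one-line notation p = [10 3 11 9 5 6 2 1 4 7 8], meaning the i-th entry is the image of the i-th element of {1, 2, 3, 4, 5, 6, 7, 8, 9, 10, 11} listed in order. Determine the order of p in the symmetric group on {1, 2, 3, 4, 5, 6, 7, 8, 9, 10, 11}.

Decomposing into disjoint cycles gives cycle lengths 7, 2, 1, 1.
The order of p is the least common multiple of its cycle lengths: lcm(7, 2) = 14.

14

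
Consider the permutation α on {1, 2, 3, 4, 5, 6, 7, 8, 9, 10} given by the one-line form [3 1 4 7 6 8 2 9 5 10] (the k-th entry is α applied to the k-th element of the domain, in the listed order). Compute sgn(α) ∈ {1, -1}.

-1

In disjoint-cycle form the cycle lengths are 5, 4, 1.
A cycle is odd iff its length is even; α has 1 even-length cycle, so sgn(α) = (−1)^1 and α is odd.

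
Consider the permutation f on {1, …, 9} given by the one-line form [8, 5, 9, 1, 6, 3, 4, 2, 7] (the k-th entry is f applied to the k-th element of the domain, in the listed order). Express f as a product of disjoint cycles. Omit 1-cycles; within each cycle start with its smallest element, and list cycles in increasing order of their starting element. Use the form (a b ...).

(1 8 2 5 6 3 9 7 4)

Start at 1 and follow images: 1 → 8 → 2 → 5 → 6 → 3 → 9 → 7 → 4 → 1, giving the cycle (1 8 2 5 6 3 9 7 4).
Repeating from the next unused element and collecting all non-trivial cycles gives (1 8 2 5 6 3 9 7 4).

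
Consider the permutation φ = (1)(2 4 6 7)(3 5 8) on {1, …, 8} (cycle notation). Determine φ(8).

3

Within (3 5 8), 8 ↦ 3.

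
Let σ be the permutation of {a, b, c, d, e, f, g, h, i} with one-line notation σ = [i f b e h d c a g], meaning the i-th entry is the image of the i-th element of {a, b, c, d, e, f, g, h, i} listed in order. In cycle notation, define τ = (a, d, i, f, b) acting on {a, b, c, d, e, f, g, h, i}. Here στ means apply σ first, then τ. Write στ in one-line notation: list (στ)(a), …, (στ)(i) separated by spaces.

f b a e h i c d g

Chase each element through σ then τ: a → i → f; b → f → b; c → b → a; d → e → e; e → h → h; f → d → i; g → c → c; h → a → d; i → g → g.
So στ in one-line form is f b a e h i c d g.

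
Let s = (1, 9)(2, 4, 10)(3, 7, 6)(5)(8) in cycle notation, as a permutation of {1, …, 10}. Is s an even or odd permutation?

odd

The cycle lengths are 3, 3, 2, 1, 1.
A cycle of length ℓ contributes ℓ−1 transpositions, so s is a product of 2 + 2 + 1 = 5 transpositions — odd.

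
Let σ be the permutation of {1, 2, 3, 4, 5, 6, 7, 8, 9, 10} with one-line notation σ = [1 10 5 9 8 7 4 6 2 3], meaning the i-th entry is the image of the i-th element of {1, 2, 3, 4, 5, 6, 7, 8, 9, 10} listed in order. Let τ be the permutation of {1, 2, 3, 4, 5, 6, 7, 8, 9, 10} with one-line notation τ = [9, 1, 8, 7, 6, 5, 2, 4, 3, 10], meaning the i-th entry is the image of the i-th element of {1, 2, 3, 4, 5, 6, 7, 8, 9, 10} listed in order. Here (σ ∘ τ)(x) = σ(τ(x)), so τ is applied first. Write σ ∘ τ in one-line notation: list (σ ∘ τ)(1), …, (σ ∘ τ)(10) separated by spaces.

2 1 6 4 7 8 10 9 5 3

(σ ∘ τ)(x) = σ(τ(x)). Computing each image: σ(τ(1)) = σ(9) = 2, σ(τ(2)) = σ(1) = 1, σ(τ(3)) = σ(8) = 6, σ(τ(4)) = σ(7) = 4, σ(τ(5)) = σ(6) = 7, σ(τ(6)) = σ(5) = 8, σ(τ(7)) = σ(2) = 10, σ(τ(8)) = σ(4) = 9, σ(τ(9)) = σ(3) = 5, σ(τ(10)) = σ(10) = 3.
Hence σ ∘ τ = [2 1 6 4 7 8 10 9 5 3].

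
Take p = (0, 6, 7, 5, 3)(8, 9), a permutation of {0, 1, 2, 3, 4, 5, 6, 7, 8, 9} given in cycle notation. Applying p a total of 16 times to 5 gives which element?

5 lies in the 5-cycle (0, 6, 7, 5, 3).
Since the cycle has length 5, p^16 acts on it the same as p^1 (16 mod 5 = 1).
Advancing 1 step from 5: 5 → 3.

3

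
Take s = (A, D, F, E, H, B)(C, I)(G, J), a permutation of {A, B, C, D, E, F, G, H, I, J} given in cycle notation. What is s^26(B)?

B lies in the 6-cycle (A, D, F, E, H, B).
Since the cycle has length 6, s^26 acts on it the same as s^2 (26 mod 6 = 2).
Stepping 2 places around the cycle: B → A → D.

D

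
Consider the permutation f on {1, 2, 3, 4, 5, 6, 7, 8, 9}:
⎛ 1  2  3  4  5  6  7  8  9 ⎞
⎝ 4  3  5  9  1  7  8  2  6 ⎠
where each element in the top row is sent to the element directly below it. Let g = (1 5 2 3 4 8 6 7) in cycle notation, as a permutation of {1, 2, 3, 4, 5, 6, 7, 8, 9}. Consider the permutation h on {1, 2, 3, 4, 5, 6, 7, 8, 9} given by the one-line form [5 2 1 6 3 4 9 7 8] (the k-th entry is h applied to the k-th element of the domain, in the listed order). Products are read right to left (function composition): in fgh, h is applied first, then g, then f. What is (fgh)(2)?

5

(fgh)(2) = f(g(h(2))). h(2) = 2, then g(2) = 3, then f(3) = 5, so the result is 5.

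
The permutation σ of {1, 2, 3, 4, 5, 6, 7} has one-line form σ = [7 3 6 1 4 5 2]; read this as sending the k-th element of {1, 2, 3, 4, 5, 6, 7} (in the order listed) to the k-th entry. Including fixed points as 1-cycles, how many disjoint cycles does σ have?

The cycle decomposition is (1 7 2 3 6 5 4), which has 1 cycle (counting 1-cycles).

1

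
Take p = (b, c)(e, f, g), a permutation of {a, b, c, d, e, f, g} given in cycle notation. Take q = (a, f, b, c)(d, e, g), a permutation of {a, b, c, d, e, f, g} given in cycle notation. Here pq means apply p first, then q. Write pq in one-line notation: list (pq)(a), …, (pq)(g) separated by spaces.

f a c e b d g

For each element, apply p then q: a → a → f; b → c → a; c → b → c; d → d → e; e → f → b; f → g → d; g → e → g.
Collecting the images, pq = [f a c e b d g].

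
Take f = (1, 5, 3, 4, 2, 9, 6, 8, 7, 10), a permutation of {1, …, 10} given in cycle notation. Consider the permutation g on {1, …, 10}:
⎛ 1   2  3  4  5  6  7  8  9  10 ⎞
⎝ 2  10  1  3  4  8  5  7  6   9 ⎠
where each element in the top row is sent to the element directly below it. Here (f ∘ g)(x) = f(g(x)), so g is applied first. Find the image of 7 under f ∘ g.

(f ∘ g)(7) = f(g(7)). g(7) = 5, then f(5) = 3. So (f ∘ g)(7) = 3.

3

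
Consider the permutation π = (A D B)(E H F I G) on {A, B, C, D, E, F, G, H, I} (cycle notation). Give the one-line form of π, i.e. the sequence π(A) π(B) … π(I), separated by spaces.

D A C B H I E F G

Each element maps to the next entry in its cycle (wrapping to the front): A→D, B→A, C→C, D→B, E→H, F→I, G→E, H→F, I→G.
So the one-line form is D A C B H I E F G.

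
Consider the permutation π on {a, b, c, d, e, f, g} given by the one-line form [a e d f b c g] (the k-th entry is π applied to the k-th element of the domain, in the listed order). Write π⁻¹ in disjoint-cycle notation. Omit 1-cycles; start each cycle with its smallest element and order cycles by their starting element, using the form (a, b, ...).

First write π in disjoint cycles: (b, e)(c, d, f).
The inverse reverses every cycle; in canonical form, π⁻¹ = (b, e)(c, f, d).

(b, e)(c, f, d)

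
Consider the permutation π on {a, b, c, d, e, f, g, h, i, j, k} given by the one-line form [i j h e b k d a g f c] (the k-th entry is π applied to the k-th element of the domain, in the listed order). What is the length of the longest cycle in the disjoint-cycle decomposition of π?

Decomposing into disjoint cycles gives (a, i, g, d, e, b, j, f, k, c, h); the longest has length 11.

11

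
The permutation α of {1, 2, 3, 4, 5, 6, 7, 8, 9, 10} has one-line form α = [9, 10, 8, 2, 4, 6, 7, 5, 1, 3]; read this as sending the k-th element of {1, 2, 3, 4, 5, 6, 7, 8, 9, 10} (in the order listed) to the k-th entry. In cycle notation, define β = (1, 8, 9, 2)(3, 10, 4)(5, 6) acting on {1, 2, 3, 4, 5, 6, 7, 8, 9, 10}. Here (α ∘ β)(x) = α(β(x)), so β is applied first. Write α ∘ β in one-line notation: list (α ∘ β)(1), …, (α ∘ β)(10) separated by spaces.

5 9 3 8 6 4 7 1 10 2

(α ∘ β)(x) = α(β(x)). Computing each image: α(β(1)) = α(8) = 5, α(β(2)) = α(1) = 9, α(β(3)) = α(10) = 3, α(β(4)) = α(3) = 8, α(β(5)) = α(6) = 6, α(β(6)) = α(5) = 4, α(β(7)) = α(7) = 7, α(β(8)) = α(9) = 1, α(β(9)) = α(2) = 10, α(β(10)) = α(4) = 2.
Hence α ∘ β = [5 9 3 8 6 4 7 1 10 2].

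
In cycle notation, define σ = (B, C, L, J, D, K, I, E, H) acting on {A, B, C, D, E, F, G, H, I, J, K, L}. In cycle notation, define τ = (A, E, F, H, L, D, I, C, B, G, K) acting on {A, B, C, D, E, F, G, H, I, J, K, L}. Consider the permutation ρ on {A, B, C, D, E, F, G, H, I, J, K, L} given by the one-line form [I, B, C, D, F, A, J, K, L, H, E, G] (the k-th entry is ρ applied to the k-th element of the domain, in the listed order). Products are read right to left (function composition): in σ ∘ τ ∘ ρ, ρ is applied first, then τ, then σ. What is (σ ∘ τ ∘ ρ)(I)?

Apply the permutations in order: ρ(I) = L, then τ(L) = D, then σ(D) = K. So (σ ∘ τ ∘ ρ)(I) = K.

K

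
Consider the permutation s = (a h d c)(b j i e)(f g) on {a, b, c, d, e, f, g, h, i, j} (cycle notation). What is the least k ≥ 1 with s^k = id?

The disjoint cycles have lengths 4, 4, 2.
The order is lcm(4, 4, 2) = 4.

4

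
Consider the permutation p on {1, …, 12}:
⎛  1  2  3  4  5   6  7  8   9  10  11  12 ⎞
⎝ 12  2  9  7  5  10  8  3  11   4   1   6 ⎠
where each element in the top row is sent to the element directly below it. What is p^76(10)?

11

Tracing 10 → 4 → … returns to 10 after 10 steps, so 10 lies in a 10-cycle (1 12 6 10 4 7 8 3 9 11).
Since the cycle has length 10, p^76 acts on it the same as p^6 (76 mod 10 = 6).
Advancing 6 steps from 10: 10 → 4 → 7 → 8 → 3 → 9 → 11.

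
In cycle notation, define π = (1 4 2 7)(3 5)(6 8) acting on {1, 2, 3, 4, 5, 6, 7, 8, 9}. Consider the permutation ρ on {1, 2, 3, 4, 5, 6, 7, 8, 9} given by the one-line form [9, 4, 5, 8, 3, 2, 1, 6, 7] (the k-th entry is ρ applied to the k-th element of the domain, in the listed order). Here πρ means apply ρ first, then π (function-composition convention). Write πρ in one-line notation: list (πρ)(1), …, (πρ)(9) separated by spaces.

9 2 3 6 5 7 4 8 1

(πρ)(x) = π(ρ(x)). Computing each image: π(ρ(1)) = π(9) = 9, π(ρ(2)) = π(4) = 2, π(ρ(3)) = π(5) = 3, π(ρ(4)) = π(8) = 6, π(ρ(5)) = π(3) = 5, π(ρ(6)) = π(2) = 7, π(ρ(7)) = π(1) = 4, π(ρ(8)) = π(6) = 8, π(ρ(9)) = π(7) = 1.
Hence πρ = [9 2 3 6 5 7 4 8 1].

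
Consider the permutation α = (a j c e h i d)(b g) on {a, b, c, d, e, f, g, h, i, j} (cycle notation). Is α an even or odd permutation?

odd

The cycle lengths are 7, 2, 1.
A cycle is odd iff its length is even; α has 1 even-length cycle, so sgn(α) = (−1)^1 and α is odd.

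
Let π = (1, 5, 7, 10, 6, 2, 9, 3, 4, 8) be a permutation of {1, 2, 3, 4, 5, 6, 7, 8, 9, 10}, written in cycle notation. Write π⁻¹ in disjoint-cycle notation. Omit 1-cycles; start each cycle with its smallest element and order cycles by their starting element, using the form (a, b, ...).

Inverting a permutation written in cycle notation just reverses the order within every cycle.
After reversing and putting each cycle's least element first, π⁻¹ = (1, 8, 4, 3, 9, 2, 6, 10, 7, 5).

(1, 8, 4, 3, 9, 2, 6, 10, 7, 5)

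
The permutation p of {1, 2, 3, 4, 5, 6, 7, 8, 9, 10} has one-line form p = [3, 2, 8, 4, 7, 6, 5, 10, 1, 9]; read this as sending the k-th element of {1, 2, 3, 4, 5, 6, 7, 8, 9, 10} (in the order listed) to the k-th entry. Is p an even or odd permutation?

odd

In disjoint-cycle form the cycle lengths are 5, 2, 1, 1, 1.
A cycle of length ℓ contributes ℓ−1 transpositions, so p is a product of 4 + 1 = 5 transpositions — odd.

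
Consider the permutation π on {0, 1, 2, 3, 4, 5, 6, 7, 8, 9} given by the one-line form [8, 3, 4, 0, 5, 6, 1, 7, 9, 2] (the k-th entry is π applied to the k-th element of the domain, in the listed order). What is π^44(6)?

Tracing 6 → 1 → … returns to 6 after 9 steps, so 6 lies in a 9-cycle (0 8 9 2 4 5 6 1 3).
On a 9-cycle, π^9 is the identity, so π^44 = π^8 there (44 ≡ 8 mod 9).
Advancing 8 steps from 6: 6 → 1 → 3 → 0 → 8 → 9 → 2 → 4 → 5.

5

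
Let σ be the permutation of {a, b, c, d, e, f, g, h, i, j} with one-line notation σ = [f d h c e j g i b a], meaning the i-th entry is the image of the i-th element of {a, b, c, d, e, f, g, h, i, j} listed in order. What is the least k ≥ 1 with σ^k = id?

Decomposing into disjoint cycles gives cycle lengths 5, 3, 1, 1.
Since disjoint cycles commute, ord(σ) = lcm(5, 3) = 15.

15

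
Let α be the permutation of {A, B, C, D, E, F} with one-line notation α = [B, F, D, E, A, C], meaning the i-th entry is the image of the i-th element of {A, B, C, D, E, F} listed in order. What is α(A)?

B

A is element number 1 of the domain, and entry number 1 of the one-line form is B, so α(A) = B.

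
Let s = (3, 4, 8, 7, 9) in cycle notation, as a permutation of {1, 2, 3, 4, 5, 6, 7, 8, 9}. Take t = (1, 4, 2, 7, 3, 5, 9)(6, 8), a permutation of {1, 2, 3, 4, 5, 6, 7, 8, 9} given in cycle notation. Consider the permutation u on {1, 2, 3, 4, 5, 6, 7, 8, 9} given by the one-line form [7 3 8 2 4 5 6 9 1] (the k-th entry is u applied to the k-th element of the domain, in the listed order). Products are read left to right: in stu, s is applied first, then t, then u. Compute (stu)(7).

7

Apply the permutations in order: s(7) = 9, then t(9) = 1, then u(1) = 7. So (stu)(7) = 7.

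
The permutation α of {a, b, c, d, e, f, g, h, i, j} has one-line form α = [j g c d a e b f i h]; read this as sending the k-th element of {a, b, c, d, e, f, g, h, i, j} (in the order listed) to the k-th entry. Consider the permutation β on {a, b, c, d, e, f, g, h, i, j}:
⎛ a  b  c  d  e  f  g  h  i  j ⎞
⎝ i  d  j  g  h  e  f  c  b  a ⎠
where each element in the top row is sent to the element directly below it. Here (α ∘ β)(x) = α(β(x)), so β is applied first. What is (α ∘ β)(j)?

β(j) = a, then α(a) = j; composing gives (α ∘ β)(j) = j.

j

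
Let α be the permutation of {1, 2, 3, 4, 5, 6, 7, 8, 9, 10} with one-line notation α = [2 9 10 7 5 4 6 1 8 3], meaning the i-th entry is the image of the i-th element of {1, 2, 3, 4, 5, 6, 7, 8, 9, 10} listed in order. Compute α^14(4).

6

Tracing 4 → 7 → … returns to 4 after 3 steps, so 4 lies in a 3-cycle (4, 7, 6).
Since the cycle has length 3, α^14 acts on it the same as α^2 (14 mod 3 = 2).
Stepping 2 places around the cycle: 4 → 7 → 6.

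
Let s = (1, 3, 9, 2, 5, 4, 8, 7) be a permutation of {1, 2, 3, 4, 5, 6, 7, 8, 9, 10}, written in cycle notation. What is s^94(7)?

4

7 lies in the 8-cycle (1, 3, 9, 2, 5, 4, 8, 7).
Since the cycle has length 8, s^94 acts on it the same as s^6 (94 mod 8 = 6).
Stepping 6 places around the cycle: 7 → 1 → 3 → 9 → 2 → 5 → 4.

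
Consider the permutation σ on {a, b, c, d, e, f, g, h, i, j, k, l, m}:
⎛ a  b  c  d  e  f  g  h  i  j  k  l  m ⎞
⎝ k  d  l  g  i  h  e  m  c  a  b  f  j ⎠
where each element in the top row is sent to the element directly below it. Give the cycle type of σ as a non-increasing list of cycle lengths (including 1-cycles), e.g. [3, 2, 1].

The disjoint cycles are (a k b d g e i c l f h m j), with lengths 13 in non-increasing order.

[13]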